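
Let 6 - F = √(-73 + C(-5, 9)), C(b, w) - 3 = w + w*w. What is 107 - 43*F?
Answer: -151 + 86*√5 ≈ 41.302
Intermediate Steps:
C(b, w) = 3 + w + w² (C(b, w) = 3 + (w + w*w) = 3 + (w + w²) = 3 + w + w²)
F = 6 - 2*√5 (F = 6 - √(-73 + (3 + 9 + 9²)) = 6 - √(-73 + (3 + 9 + 81)) = 6 - √(-73 + 93) = 6 - √20 = 6 - 2*√5 ≈ 1.5279)
107 - 43*F = 107 - 43*(6 - 2*√5) = 107 + (-258 + 86*√5) = -151 + 86*√5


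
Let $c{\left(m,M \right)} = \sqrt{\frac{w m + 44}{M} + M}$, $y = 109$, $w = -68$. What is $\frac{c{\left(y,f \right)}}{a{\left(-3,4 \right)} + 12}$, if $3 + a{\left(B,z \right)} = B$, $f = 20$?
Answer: $\frac{i \sqrt{8710}}{30} \approx 3.1109 i$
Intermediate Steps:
$a{\left(B,z \right)} = -3 + B$
$c{\left(m,M \right)} = \sqrt{M + \frac{44 - 68 m}{M}}$ ($c{\left(m,M \right)} = \sqrt{\frac{- 68 m + 44}{M} + M} = \sqrt{\frac{44 - 68 m}{M} + M} = \sqrt{M + \frac{44 - 68 m}{M}}$)
$\frac{c{\left(y,f \right)}}{a{\left(-3,4 \right)} + 12} = \frac{\sqrt{\frac{44 + 20^{2} - 7412}{20}}}{\left(-3 - 3\right) + 12} = \frac{\sqrt{\frac{44 + 400 - 7412}{20}}}{-6 + 12} = \frac{\sqrt{\frac{1}{20} \left(-6968\right)}}{6} = \sqrt{- \frac{1742}{5}} \cdot \frac{1}{6} = \frac{i \sqrt{8710}}{5} \cdot \frac{1}{6} = \frac{i \sqrt{8710}}{30}$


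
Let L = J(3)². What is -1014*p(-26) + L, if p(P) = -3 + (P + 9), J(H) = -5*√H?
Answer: 20355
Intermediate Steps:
p(P) = 6 + P (p(P) = -3 + (9 + P) = 6 + P)
L = 75 (L = (-5*√3)² = 75)
-1014*p(-26) + L = -1014*(6 - 26) + 75 = -1014*(-20) + 75 = 20280 + 75 = 20355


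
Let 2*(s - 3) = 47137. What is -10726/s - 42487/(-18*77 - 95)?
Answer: 1971194229/69818783 ≈ 28.233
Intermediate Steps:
s = 47143/2 (s = 3 + (½)*47137 = 3 + 47137/2 = 47143/2 ≈ 23572.)
-10726/s - 42487/(-18*77 - 95) = -10726/47143/2 - 42487/(-18*77 - 95) = -10726*2/47143 - 42487/(-1386 - 95) = -21452/47143 - 42487/(-1481) = -21452/47143 - 42487*(-1/1481) = -21452/47143 + 42487/1481 = 1971194229/69818783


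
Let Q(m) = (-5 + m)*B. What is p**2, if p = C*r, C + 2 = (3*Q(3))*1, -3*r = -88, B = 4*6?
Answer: 165071104/9 ≈ 1.8341e+7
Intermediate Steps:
B = 24
Q(m) = -120 + 24*m (Q(m) = (-5 + m)*24 = -120 + 24*m)
r = 88/3 (r = -1/3*(-88) = 88/3 ≈ 29.333)
C = -146 (C = -2 + (3*(-120 + 24*3))*1 = -2 + (3*(-120 + 72))*1 = -2 + (3*(-48))*1 = -2 - 144*1 = -2 - 144 = -146)
p = -12848/3 (p = -146*88/3 = -12848/3 ≈ -4282.7)
p**2 = (-12848/3)**2 = 165071104/9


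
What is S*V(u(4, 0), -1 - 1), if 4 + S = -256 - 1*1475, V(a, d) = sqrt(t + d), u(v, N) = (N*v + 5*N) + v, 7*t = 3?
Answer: -1735*I*sqrt(77)/7 ≈ -2174.9*I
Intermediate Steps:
t = 3/7 (t = (1/7)*3 = 3/7 ≈ 0.42857)
u(v, N) = v + 5*N + N*v (u(v, N) = (5*N + N*v) + v = v + 5*N + N*v)
V(a, d) = sqrt(3/7 + d)
S = -1735 (S = -4 + (-256 - 1*1475) = -4 + (-256 - 1475) = -4 - 1731 = -1735)
S*V(u(4, 0), -1 - 1) = -1735*sqrt(21 + 49*(-1 - 1))/7 = -1735*sqrt(21 + 49*(-2))/7 = -1735*sqrt(21 - 98)/7 = -1735*sqrt(-77)/7 = -1735*I*sqrt(77)/7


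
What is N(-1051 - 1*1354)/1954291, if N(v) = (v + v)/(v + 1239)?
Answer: 2405/1139351653 ≈ 2.1108e-6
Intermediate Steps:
N(v) = 2*v/(1239 + v) (N(v) = (2*v)/(1239 + v) = 2*v/(1239 + v))
N(-1051 - 1*1354)/1954291 = (2*(-1051 - 1*1354)/(1239 + (-1051 - 1*1354)))/1954291 = (2*(-1051 - 1354)/(1239 + (-1051 - 1354)))*(1/1954291) = (2*(-2405)/(1239 - 2405))*(1/1954291) = (2*(-2405)/(-1166))*(1/1954291) = (2*(-2405)*(-1/1166))*(1/1954291) = (2405/583)*(1/1954291) = 2405/1139351653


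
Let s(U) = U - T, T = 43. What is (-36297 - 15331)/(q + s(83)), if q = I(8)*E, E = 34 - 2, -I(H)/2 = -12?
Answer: -12907/202 ≈ -63.896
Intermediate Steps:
I(H) = 24 (I(H) = -2*(-12) = 24)
E = 32
s(U) = -43 + U (s(U) = U - 1*43 = U - 43 = -43 + U)
q = 768 (q = 24*32 = 768)
(-36297 - 15331)/(q + s(83)) = (-36297 - 15331)/(768 + (-43 + 83)) = -51628/(768 + 40) = -51628/808 = -51628*1/808 = -12907/202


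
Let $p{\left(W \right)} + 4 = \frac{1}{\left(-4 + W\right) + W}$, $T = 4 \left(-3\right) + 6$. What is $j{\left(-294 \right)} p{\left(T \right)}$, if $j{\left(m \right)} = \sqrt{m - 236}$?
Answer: $- \frac{65 i \sqrt{530}}{16} \approx - 93.526 i$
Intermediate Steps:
$j{\left(m \right)} = \sqrt{-236 + m}$
$T = -6$ ($T = -12 + 6 = -6$)
$p{\left(W \right)} = -4 + \frac{1}{-4 + 2 W}$ ($p{\left(W \right)} = -4 + \frac{1}{\left(-4 + W\right) + W} = -4 + \frac{1}{-4 + 2 W}$)
$j{\left(-294 \right)} p{\left(T \right)} = \sqrt{-236 - 294} \frac{17 - -48}{2 \left(-2 - 6\right)} = \sqrt{-530} \frac{17 + 48}{2 \left(-8\right)} = i \sqrt{530} \cdot \frac{1}{2} \left(- \frac{1}{8}\right) 65 = i \sqrt{530} \left(- \frac{65}{16}\right) = - \frac{65 i \sqrt{530}}{16}$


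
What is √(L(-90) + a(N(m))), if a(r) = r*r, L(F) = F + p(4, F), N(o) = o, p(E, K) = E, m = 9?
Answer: I*√5 ≈ 2.2361*I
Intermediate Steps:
L(F) = 4 + F (L(F) = F + 4 = 4 + F)
a(r) = r²
√(L(-90) + a(N(m))) = √((4 - 90) + 9²) = √(-86 + 81) = √(-5) = I*√5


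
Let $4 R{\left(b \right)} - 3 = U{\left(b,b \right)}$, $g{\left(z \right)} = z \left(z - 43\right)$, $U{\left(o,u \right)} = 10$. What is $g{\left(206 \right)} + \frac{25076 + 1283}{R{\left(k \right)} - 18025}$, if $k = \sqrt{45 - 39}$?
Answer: $\frac{2420431850}{72087} \approx 33577.0$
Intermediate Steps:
$g{\left(z \right)} = z \left(-43 + z\right)$
$k = \sqrt{6} \approx 2.4495$
$R{\left(b \right)} = \frac{13}{4}$ ($R{\left(b \right)} = \frac{3}{4} + \frac{1}{4} \cdot 10 = \frac{3}{4} + \frac{5}{2} = \frac{13}{4}$)
$g{\left(206 \right)} + \frac{25076 + 1283}{R{\left(k \right)} - 18025} = 206 \left(-43 + 206\right) + \frac{25076 + 1283}{\frac{13}{4} - 18025} = 206 \cdot 163 + \frac{26359}{- \frac{72087}{4}} = 33578 + 26359 \left(- \frac{4}{72087}\right) = 33578 - \frac{105436}{72087} = \frac{2420431850}{72087}$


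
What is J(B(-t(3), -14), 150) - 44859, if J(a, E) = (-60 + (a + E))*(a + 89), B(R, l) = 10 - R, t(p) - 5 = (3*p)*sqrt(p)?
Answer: -33696 + 1881*sqrt(3) ≈ -30438.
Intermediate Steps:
t(p) = 5 + 3*p**(3/2) (t(p) = 5 + (3*p)*sqrt(p) = 5 + 3*p**(3/2))
J(a, E) = (89 + a)*(-60 + E + a) (J(a, E) = (-60 + (E + a))*(89 + a) = (-60 + E + a)*(89 + a) = (89 + a)*(-60 + E + a))
J(B(-t(3), -14), 150) - 44859 = (-5340 + (10 - (-1)*(5 + 3*3**(3/2)))**2 + 29*(10 - (-1)*(5 + 3*3**(3/2))) + 89*150 + 150*(10 - (-1)*(5 + 3*3**(3/2)))) - 44859 = (-5340 + (10 - (-1)*(5 + 3*(3*sqrt(3))))**2 + 29*(10 - (-1)*(5 + 3*(3*sqrt(3)))) + 13350 + 150*(10 - (-1)*(5 + 3*(3*sqrt(3))))) - 44859 = (-5340 + (10 - (-1)*(5 + 9*sqrt(3)))**2 + 29*(10 - (-1)*(5 + 9*sqrt(3))) + 13350 + 150*(10 - (-1)*(5 + 9*sqrt(3)))) - 44859 = (-5340 + (10 - (-5 - 9*sqrt(3)))**2 + 29*(10 - (-5 - 9*sqrt(3))) + 13350 + 150*(10 - (-5 - 9*sqrt(3)))) - 44859 = (-5340 + (10 + (5 + 9*sqrt(3)))**2 + 29*(10 + (5 + 9*sqrt(3))) + 13350 + 150*(10 + (5 + 9*sqrt(3)))) - 44859 = (-5340 + (15 + 9*sqrt(3))**2 + 29*(15 + 9*sqrt(3)) + 13350 + 150*(15 + 9*sqrt(3))) - 44859 = (-5340 + (15 + 9*sqrt(3))**2 + (435 + 261*sqrt(3)) + 13350 + (2250 + 1350*sqrt(3))) - 44859 = (10695 + (15 + 9*sqrt(3))**2 + 1611*sqrt(3)) - 44859 = -34164 + (15 + 9*sqrt(3))**2 + 1611*sqrt(3)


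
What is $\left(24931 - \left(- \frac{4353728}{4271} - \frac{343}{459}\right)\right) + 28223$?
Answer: $\frac{106202343011}{1960389} \approx 54174.0$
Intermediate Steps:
$\left(24931 - \left(- \frac{4353728}{4271} - \frac{343}{459}\right)\right) + 28223 = \left(24931 - \left(- \frac{343}{459} + \frac{4612}{\left(-12813\right) \frac{1}{2832}}\right)\right) + 28223 = \left(24931 - \left(- \frac{343}{459} + \frac{4612}{- \frac{4271}{944}}\right)\right) + 28223 = \left(24931 + \left(\left(-4612\right) \left(- \frac{944}{4271}\right) + \frac{343}{459}\right)\right) + 28223 = \left(24931 + \left(\frac{4353728}{4271} + \frac{343}{459}\right)\right) + 28223 = \left(24931 + \frac{1999826105}{1960389}\right) + 28223 = \frac{50874284264}{1960389} + 28223 = \frac{106202343011}{1960389}$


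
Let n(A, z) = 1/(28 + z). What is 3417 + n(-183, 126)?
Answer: 526219/154 ≈ 3417.0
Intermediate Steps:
3417 + n(-183, 126) = 3417 + 1/(28 + 126) = 3417 + 1/154 = 526219/154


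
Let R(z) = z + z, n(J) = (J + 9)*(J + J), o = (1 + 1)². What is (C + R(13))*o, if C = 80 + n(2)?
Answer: 600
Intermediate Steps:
o = 4 (o = 2² = 4)
n(J) = 2*J*(9 + J) (n(J) = (9 + J)*(2*J) = 2*J*(9 + J))
R(z) = 2*z
C = 124 (C = 80 + 2*2*(9 + 2) = 80 + 2*2*11 = 80 + 44 = 124)
(C + R(13))*o = (124 + 2*13)*4 = (124 + 26)*4 = 150*4 = 600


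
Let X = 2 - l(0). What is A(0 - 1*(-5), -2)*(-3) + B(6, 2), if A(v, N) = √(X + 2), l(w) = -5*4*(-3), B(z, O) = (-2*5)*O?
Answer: -20 - 6*I*√14 ≈ -20.0 - 22.45*I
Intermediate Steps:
B(z, O) = -10*O
l(w) = 60 (l(w) = -20*(-3) = 60)
X = -58 (X = 2 - 1*60 = 2 - 60 = -58)
A(v, N) = 2*I*√14 (A(v, N) = √(-58 + 2) = √(-56) = 2*I*√14)
A(0 - 1*(-5), -2)*(-3) + B(6, 2) = (2*I*√14)*(-3) - 10*2 = -6*I*√14 - 20 = -20 - 6*I*√14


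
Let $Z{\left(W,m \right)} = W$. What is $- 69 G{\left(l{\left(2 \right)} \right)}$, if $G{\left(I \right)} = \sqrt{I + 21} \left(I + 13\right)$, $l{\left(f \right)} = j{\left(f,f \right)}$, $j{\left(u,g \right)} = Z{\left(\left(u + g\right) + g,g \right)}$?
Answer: $- 3933 \sqrt{3} \approx -6812.2$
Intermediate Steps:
$j{\left(u,g \right)} = u + 2 g$ ($j{\left(u,g \right)} = \left(u + g\right) + g = \left(g + u\right) + g = u + 2 g$)
$l{\left(f \right)} = 3 f$ ($l{\left(f \right)} = f + 2 f = 3 f$)
$G{\left(I \right)} = \sqrt{21 + I} \left(13 + I\right)$
$- 69 G{\left(l{\left(2 \right)} \right)} = - 69 \sqrt{21 + 3 \cdot 2} \left(13 + 3 \cdot 2\right) = - 69 \sqrt{21 + 6} \left(13 + 6\right) = - 69 \sqrt{27} \cdot 19 = - 69 \cdot 3 \sqrt{3} \cdot 19 = - 69 \cdot 57 \sqrt{3} = - 3933 \sqrt{3}$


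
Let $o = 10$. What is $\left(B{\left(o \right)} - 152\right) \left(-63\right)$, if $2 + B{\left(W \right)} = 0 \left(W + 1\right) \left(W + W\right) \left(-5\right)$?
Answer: $9702$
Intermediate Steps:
$B{\left(W \right)} = -2$ ($B{\left(W \right)} = -2 + 0 \left(W + 1\right) \left(W + W\right) \left(-5\right) = -2 + 0 \left(1 + W\right) 2 W \left(-5\right) = -2 + 0 \cdot 2 W \left(1 + W\right) \left(-5\right) = -2 + 0 \left(-5\right) = -2 + 0 = -2$)
$\left(B{\left(o \right)} - 152\right) \left(-63\right) = \left(-2 - 152\right) \left(-63\right) = \left(-154\right) \left(-63\right) = 9702$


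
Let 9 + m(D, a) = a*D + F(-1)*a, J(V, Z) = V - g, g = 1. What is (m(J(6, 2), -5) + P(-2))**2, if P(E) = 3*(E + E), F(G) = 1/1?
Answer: 2601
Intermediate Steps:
J(V, Z) = -1 + V (J(V, Z) = V - 1*1 = V - 1 = -1 + V)
F(G) = 1
P(E) = 6*E (P(E) = 3*(2*E) = 6*E)
m(D, a) = -9 + a + D*a (m(D, a) = -9 + (a*D + 1*a) = -9 + (D*a + a) = -9 + (a + D*a) = -9 + a + D*a)
(m(J(6, 2), -5) + P(-2))**2 = ((-9 - 5 + (-1 + 6)*(-5)) + 6*(-2))**2 = ((-9 - 5 + 5*(-5)) - 12)**2 = ((-9 - 5 - 25) - 12)**2 = (-39 - 12)**2 = (-51)**2 = 2601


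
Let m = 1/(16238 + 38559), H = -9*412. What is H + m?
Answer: -203187275/54797 ≈ -3708.0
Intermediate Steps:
H = -3708
m = 1/54797 ≈ 1.8249e-5
H + m = -3708 + 1/54797 = -203187275/54797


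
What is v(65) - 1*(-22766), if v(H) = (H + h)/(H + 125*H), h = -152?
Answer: 62151151/2730 ≈ 22766.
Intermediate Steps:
v(H) = (-152 + H)/(126*H) (v(H) = (H - 152)/(H + 125*H) = (-152 + H)/((126*H)) = (-152 + H)*(1/(126*H)) = (-152 + H)/(126*H))
v(65) - 1*(-22766) = (1/126)*(-152 + 65)/65 - 1*(-22766) = (1/126)*(1/65)*(-87) + 22766 = -29/2730 + 22766 = 62151151/2730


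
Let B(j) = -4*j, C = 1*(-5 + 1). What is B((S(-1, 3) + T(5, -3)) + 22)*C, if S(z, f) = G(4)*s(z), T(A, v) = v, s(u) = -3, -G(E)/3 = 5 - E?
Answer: 448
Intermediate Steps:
G(E) = -15 + 3*E (G(E) = -3*(5 - E) = -15 + 3*E)
C = -4 (C = 1*(-4) = -4)
S(z, f) = 9 (S(z, f) = (-15 + 3*4)*(-3) = (-15 + 12)*(-3) = -3*(-3) = 9)
B((S(-1, 3) + T(5, -3)) + 22)*C = -4*((9 - 3) + 22)*(-4) = -4*(6 + 22)*(-4) = -4*28*(-4) = -112*(-4) = 448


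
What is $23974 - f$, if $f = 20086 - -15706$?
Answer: $-11818$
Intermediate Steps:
$f = 35792$ ($f = 20086 + 15706 = 35792$)
$23974 - f = 23974 - 35792 = -11818$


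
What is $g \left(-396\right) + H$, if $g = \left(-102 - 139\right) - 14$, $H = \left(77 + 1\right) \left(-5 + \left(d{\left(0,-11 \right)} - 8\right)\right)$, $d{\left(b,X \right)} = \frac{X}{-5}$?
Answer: $\frac{500688}{5} \approx 1.0014 \cdot 10^{5}$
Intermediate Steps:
$d{\left(b,X \right)} = - \frac{X}{5}$ ($d{\left(b,X \right)} = X \left(- \frac{1}{5}\right) = - \frac{X}{5}$)
$H = - \frac{4212}{5}$ ($H = \left(77 + 1\right) \left(-5 - \frac{29}{5}\right) = 78 \left(-5 + \left(\frac{11}{5} - 8\right)\right) = 78 \left(-5 - \frac{29}{5}\right) = 78 \left(- \frac{54}{5}\right) = - \frac{4212}{5} \approx -842.4$)
$g = -255$ ($g = -241 - 14 = -255$)
$g \left(-396\right) + H = \left(-255\right) \left(-396\right) - \frac{4212}{5} = 100980 - \frac{4212}{5} = \frac{500688}{5}$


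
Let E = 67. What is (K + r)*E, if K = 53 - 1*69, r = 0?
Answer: -1072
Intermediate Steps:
K = -16 (K = 53 - 69 = -16)
(K + r)*E = (-16 + 0)*67 = -16*67 = -1072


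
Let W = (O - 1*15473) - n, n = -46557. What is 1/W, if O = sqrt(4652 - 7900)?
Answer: 7771/241554576 - I*sqrt(203)/241554576 ≈ 3.2171e-5 - 5.8984e-8*I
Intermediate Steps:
O = 4*I*sqrt(203) (O = sqrt(-3248) = 4*I*sqrt(203) ≈ 56.991*I)
W = 31084 + 4*I*sqrt(203) (W = (4*I*sqrt(203) - 1*15473) - 1*(-46557) = (4*I*sqrt(203) - 15473) + 46557 = (-15473 + 4*I*sqrt(203)) + 46557 = 31084 + 4*I*sqrt(203) ≈ 31084.0 + 56.991*I)
1/W = 1/(31084 + 4*I*sqrt(203))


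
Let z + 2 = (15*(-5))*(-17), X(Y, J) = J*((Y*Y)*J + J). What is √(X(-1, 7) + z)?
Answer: √1371 ≈ 37.027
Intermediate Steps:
X(Y, J) = J*(J + J*Y²) (X(Y, J) = J*(Y²*J + J) = J*(J*Y² + J) = J*(J + J*Y²))
z = 1273 (z = -2 + (15*(-5))*(-17) = -2 - 75*(-17) = -2 + 1275 = 1273)
√(X(-1, 7) + z) = √(7²*(1 + (-1)²) + 1273) = √(49*(1 + 1) + 1273) = √(49*2 + 1273) = √(98 + 1273) = √1371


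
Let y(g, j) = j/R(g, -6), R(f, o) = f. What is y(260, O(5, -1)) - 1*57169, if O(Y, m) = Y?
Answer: -2972787/52 ≈ -57169.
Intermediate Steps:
y(g, j) = j/g
y(260, O(5, -1)) - 1*57169 = 5/260 - 1*57169 = 5*(1/260) - 57169 = 1/52 - 57169 = -2972787/52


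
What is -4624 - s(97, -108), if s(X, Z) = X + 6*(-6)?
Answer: -4685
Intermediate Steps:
s(X, Z) = -36 + X (s(X, Z) = X - 36 = -36 + X)
-4624 - s(97, -108) = -4624 - (-36 + 97) = -4624 - 1*61 = -4624 - 61 = -4685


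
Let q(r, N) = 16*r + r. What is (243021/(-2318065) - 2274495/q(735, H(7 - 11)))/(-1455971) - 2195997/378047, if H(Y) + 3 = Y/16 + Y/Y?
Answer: -6173702893134813212629/1062843037625370828365 ≈ -5.8087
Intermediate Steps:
H(Y) = -2 + Y/16 (H(Y) = -3 + (Y/16 + Y/Y) = -3 + (Y*(1/16) + 1) = -3 + (Y/16 + 1) = -3 + (1 + Y/16) = -2 + Y/16)
q(r, N) = 17*r
(243021/(-2318065) - 2274495/q(735, H(7 - 11)))/(-1455971) - 2195997/378047 = (243021/(-2318065) - 2274495/(17*735))/(-1455971) - 2195997/378047 = (243021*(-1/2318065) - 2274495/12495)*(-1/1455971) - 2195997*1/378047 = (-243021/2318065 - 2274495*1/12495)*(-1/1455971) - 2195997/378047 = (-243021/2318065 - 151633/833)*(-1/1455971) - 2195997/378047 = -351697586638/1930948145*(-1/1455971) - 2195997/378047 = 351697586638/2811404501623795 - 2195997/378047 = -6173702893134813212629/1062843037625370828365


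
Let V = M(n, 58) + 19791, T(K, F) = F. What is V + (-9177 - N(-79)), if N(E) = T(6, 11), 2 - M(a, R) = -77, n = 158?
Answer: 10682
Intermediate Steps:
M(a, R) = 79 (M(a, R) = 2 - 1*(-77) = 2 + 77 = 79)
N(E) = 11
V = 19870 (V = 79 + 19791 = 19870)
V + (-9177 - N(-79)) = 19870 + (-9177 - 1*11) = 19870 + (-9177 - 11) = 19870 - 9188 = 10682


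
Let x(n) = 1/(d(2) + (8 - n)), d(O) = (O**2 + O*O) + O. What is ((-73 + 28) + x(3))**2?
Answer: 454276/225 ≈ 2019.0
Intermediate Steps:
d(O) = O + 2*O**2 (d(O) = (O**2 + O**2) + O = 2*O**2 + O = O + 2*O**2)
x(n) = 1/(18 - n) (x(n) = 1/(2*(1 + 2*2) + (8 - n)) = 1/(2*(1 + 4) + (8 - n)) = 1/(2*5 + (8 - n)) = 1/(10 + (8 - n)) = 1/(18 - n))
((-73 + 28) + x(3))**2 = ((-73 + 28) - 1/(-18 + 3))**2 = (-45 - 1/(-15))**2 = (-45 - 1*(-1/15))**2 = (-45 + 1/15)**2 = (-674/15)**2 = 454276/225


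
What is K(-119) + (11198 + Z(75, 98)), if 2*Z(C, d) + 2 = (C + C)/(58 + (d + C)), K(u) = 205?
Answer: 877979/77 ≈ 11402.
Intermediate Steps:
Z(C, d) = -1 + C/(58 + C + d) (Z(C, d) = -1 + ((C + C)/(58 + (d + C)))/2 = -1 + ((2*C)/(58 + (C + d)))/2 = -1 + ((2*C)/(58 + C + d))/2 = -1 + (2*C/(58 + C + d))/2 = -1 + C/(58 + C + d))
K(-119) + (11198 + Z(75, 98)) = 205 + (11198 + (-58 - 1*98)/(58 + 75 + 98)) = 205 + (11198 + (-58 - 98)/231) = 205 + (11198 + (1/231)*(-156)) = 205 + (11198 - 52/77) = 205 + 862194/77 = 877979/77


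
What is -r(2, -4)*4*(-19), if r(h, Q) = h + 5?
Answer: 532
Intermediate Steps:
r(h, Q) = 5 + h
-r(2, -4)*4*(-19) = -(5 + 2)*4*(-19) = -7*4*(-19) = -28*(-19) = -1*(-532) = 532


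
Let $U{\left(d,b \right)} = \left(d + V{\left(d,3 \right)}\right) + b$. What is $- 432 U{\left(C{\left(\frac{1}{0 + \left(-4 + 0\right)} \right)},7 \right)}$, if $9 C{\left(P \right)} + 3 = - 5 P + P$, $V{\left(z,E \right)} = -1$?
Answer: $-2496$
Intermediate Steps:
$C{\left(P \right)} = - \frac{1}{3} - \frac{4 P}{9}$ ($C{\left(P \right)} = - \frac{1}{3} + \frac{- 5 P + P}{9} = - \frac{1}{3} + \frac{\left(-4\right) P}{9} = - \frac{1}{3} - \frac{4 P}{9}$)
$U{\left(d,b \right)} = -1 + b + d$ ($U{\left(d,b \right)} = \left(d - 1\right) + b = \left(-1 + d\right) + b = -1 + b + d$)
$- 432 U{\left(C{\left(\frac{1}{0 + \left(-4 + 0\right)} \right)},7 \right)} = - 432 \left(-1 + 7 - \left(\frac{1}{3} + \frac{4}{9 \left(0 + \left(-4 + 0\right)\right)}\right)\right) = - 432 \left(-1 + 7 - \left(\frac{1}{3} + \frac{4}{9 \left(0 - 4\right)}\right)\right) = - 432 \left(-1 + 7 - \left(\frac{1}{3} + \frac{4}{9 \left(-4\right)}\right)\right) = - 432 \left(-1 + 7 - \frac{2}{9}\right) = \left(-432\right) \frac{52}{9} = -2496$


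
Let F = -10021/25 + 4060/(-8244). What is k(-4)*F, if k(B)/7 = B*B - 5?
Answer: -1592256512/51525 ≈ -30903.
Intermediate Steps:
k(B) = -35 + 7*B² (k(B) = 7*(B*B - 5) = 7*(B² - 5) = 7*(-5 + B²) = -35 + 7*B²)
F = -20678656/51525 (F = -10021*1/25 + 4060*(-1/8244) = -10021/25 - 1015/2061 = -20678656/51525 ≈ -401.33)
k(-4)*F = (-35 + 7*(-4)²)*(-20678656/51525) = (-35 + 7*16)*(-20678656/51525) = (-35 + 112)*(-20678656/51525) = 77*(-20678656/51525) = -1592256512/51525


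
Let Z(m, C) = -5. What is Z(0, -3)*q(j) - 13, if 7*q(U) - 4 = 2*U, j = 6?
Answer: -171/7 ≈ -24.429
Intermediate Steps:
q(U) = 4/7 + 2*U/7 (q(U) = 4/7 + (2*U)/7 = 4/7 + 2*U/7)
Z(0, -3)*q(j) - 13 = -5*(4/7 + (2/7)*6) - 13 = -5*(4/7 + 12/7) - 13 = -5*16/7 - 13 = -80/7 - 13 = -171/7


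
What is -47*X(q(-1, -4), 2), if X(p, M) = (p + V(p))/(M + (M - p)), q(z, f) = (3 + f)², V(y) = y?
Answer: -94/3 ≈ -31.333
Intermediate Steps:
X(p, M) = 2*p/(-p + 2*M) (X(p, M) = (p + p)/(M + (M - p)) = (2*p)/(-p + 2*M) = 2*p/(-p + 2*M))
-47*X(q(-1, -4), 2) = -94*(3 - 4)²/(-(3 - 4)² + 2*2) = -94*(-1)²/(-1*(-1)² + 4) = -94/(-1*1 + 4) = -94/(-1 + 4) = -94/3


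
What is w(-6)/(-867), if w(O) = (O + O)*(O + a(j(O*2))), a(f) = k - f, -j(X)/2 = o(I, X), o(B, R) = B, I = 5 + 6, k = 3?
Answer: 76/289 ≈ 0.26298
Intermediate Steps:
I = 11
j(X) = -22 (j(X) = -2*11 = -22)
a(f) = 3 - f
w(O) = 2*O*(25 + O) (w(O) = (O + O)*(O + (3 - 1*(-22))) = (2*O)*(O + (3 + 22)) = (2*O)*(O + 25) = (2*O)*(25 + O) = 2*O*(25 + O))
w(-6)/(-867) = (2*(-6)*(25 - 6))/(-867) = (2*(-6)*19)*(-1/867) = -228*(-1/867) = 76/289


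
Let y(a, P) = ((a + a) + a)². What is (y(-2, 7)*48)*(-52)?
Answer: -89856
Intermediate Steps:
y(a, P) = 9*a² (y(a, P) = (2*a + a)² = (3*a)² = 9*a²)
(y(-2, 7)*48)*(-52) = ((9*(-2)²)*48)*(-52) = ((9*4)*48)*(-52) = (36*48)*(-52) = 1728*(-52) = -89856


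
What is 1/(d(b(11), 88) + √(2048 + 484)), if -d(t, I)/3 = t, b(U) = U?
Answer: 11/481 + 2*√633/1443 ≈ 0.057740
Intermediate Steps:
d(t, I) = -3*t
1/(d(b(11), 88) + √(2048 + 484)) = 1/(-3*11 + √(2048 + 484)) = 1/(-33 + √2532) = 1/(-33 + 2*√633)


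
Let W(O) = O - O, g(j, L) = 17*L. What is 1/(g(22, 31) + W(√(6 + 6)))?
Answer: 1/527 ≈ 0.0018975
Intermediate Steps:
W(O) = 0
1/(g(22, 31) + W(√(6 + 6))) = 1/(17*31 + 0) = 1/(527 + 0) = 1/527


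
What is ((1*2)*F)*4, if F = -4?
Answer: -32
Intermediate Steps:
((1*2)*F)*4 = ((1*2)*(-4))*4 = (2*(-4))*4 = -8*4 = -32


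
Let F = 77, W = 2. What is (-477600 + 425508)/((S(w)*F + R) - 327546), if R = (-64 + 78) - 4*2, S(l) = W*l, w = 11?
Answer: 26046/162923 ≈ 0.15987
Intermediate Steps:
S(l) = 2*l
R = 6 (R = 14 - 8 = 6)
(-477600 + 425508)/((S(w)*F + R) - 327546) = (-477600 + 425508)/(((2*11)*77 + 6) - 327546) = -52092/((22*77 + 6) - 327546) = -52092/((1694 + 6) - 327546) = -52092/(1700 - 327546) = -52092/(-325846) = -52092*(-1/325846) = 26046/162923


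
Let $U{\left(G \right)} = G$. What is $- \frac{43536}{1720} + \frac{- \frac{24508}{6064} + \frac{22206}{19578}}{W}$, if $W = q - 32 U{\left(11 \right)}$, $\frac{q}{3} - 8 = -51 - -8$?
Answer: $- \frac{12299341053477}{486038794540} \approx -25.305$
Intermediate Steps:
$q = -105$ ($q = 24 + 3 \left(-51 - -8\right) = 24 + 3 \left(-51 + 8\right) = 24 + 3 \left(-43\right) = 24 - 129 = -105$)
$W = -457$ ($W = -105 - 352 = -457$)
$- \frac{43536}{1720} + \frac{- \frac{24508}{6064} + \frac{22206}{19578}}{W} = - \frac{43536}{1720} + \frac{- \frac{24508}{6064} + \frac{22206}{19578}}{-457} = \left(-43536\right) \frac{1}{1720} + \left(\left(-24508\right) \frac{1}{6064} + 22206 \cdot \frac{1}{19578}\right) \left(- \frac{1}{457}\right) = - \frac{5442}{215} + \left(- \frac{6127}{1516} + \frac{3701}{3263}\right) \left(- \frac{1}{457}\right) = - \frac{5442}{215} - - \frac{14381685}{2260645556} = - \frac{5442}{215} + \frac{14381685}{2260645556} = - \frac{12299341053477}{486038794540}$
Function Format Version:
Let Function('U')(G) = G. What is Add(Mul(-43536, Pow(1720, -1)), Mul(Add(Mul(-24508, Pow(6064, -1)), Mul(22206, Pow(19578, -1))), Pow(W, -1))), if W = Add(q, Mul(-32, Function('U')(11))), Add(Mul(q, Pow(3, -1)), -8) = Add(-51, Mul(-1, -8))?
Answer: Rational(-12299341053477, 486038794540) ≈ -25.305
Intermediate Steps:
q = -105 (q = Add(24, Mul(3, Add(-51, Mul(-1, -8)))) = Add(24, Mul(3, Add(-51, 8))) = Add(24, Mul(3, -43)) = Add(24, -129) = -105)
W = -457 (W = Add(-105, Mul(-32, 11)) = Add(-105, -352) = -457)
Add(Mul(-43536, Pow(1720, -1)), Mul(Add(Mul(-24508, Pow(6064, -1)), Mul(22206, Pow(19578, -1))), Pow(W, -1))) = Add(Mul(-43536, Pow(1720, -1)), Mul(Add(Mul(-24508, Pow(6064, -1)), Mul(22206, Pow(19578, -1))), Pow(-457, -1))) = Add(Mul(-43536, Rational(1, 1720)), Mul(Add(Mul(-24508, Rational(1, 6064)), Mul(22206, Rational(1, 19578))), Rational(-1, 457))) = Add(Rational(-5442, 215), Mul(Add(Rational(-6127, 1516), Rational(3701, 3263)), Rational(-1, 457))) = Add(Rational(-5442, 215), Mul(Rational(-14381685, 4946708), Rational(-1, 457))) = Add(Rational(-5442, 215), Rational(14381685, 2260645556)) = Rational(-12299341053477, 486038794540)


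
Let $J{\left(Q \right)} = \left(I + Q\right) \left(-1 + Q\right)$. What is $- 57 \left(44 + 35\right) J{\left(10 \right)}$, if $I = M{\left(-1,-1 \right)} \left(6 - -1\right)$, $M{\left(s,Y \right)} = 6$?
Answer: $-2107404$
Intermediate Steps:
$I = 42$ ($I = 6 \left(6 - -1\right) = 6 \left(6 + 1\right) = 6 \cdot 7 = 42$)
$J{\left(Q \right)} = \left(-1 + Q\right) \left(42 + Q\right)$ ($J{\left(Q \right)} = \left(42 + Q\right) \left(-1 + Q\right) = \left(-1 + Q\right) \left(42 + Q\right)$)
$- 57 \left(44 + 35\right) J{\left(10 \right)} = - 57 \left(44 + 35\right) \left(-42 + 10^{2} + 41 \cdot 10\right) = \left(-57\right) 79 \left(-42 + 100 + 410\right) = \left(-4503\right) 468 = -2107404$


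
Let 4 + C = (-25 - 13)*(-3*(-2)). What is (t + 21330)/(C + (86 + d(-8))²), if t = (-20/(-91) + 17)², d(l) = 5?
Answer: 179089219/66653769 ≈ 2.6869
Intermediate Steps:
t = 2455489/8281 (t = (-20*(-1/91) + 17)² = (20/91 + 17)² = (1567/91)² = 2455489/8281 ≈ 296.52)
C = -232 (C = -4 + (-25 - 13)*(-3*(-2)) = -4 - 38*6 = -4 - 228 = -232)
(t + 21330)/(C + (86 + d(-8))²) = (2455489/8281 + 21330)/(-232 + (86 + 5)²) = 179089219/(8281*(-232 + 91²)) = 179089219/(8281*(-232 + 8281)) = (179089219/8281)/8049 = (179089219/8281)*(1/8049) = 179089219/66653769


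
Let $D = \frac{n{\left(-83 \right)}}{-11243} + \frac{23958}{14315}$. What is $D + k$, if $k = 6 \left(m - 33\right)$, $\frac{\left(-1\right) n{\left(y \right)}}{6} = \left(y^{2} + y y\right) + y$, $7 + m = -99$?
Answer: $- \frac{132781293186}{160943545} \approx -825.02$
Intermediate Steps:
$m = -106$ ($m = -7 - 99 = -106$)
$n{\left(y \right)} = - 12 y^{2} - 6 y$ ($n{\left(y \right)} = - 6 \left(\left(y^{2} + y y\right) + y\right) = - 6 \left(\left(y^{2} + y^{2}\right) + y\right) = - 6 \left(2 y^{2} + y\right) = - 6 \left(y + 2 y^{2}\right) = - 12 y^{2} - 6 y$)
$k = -834$ ($k = 6 \left(-106 - 33\right) = 6 \left(-139\right) = -834$)
$D = \frac{1445623344}{160943545}$ ($D = \frac{\left(-6\right) \left(-83\right) \left(1 + 2 \left(-83\right)\right)}{-11243} + \frac{23958}{14315} = \left(-6\right) \left(-83\right) \left(1 - 166\right) \left(- \frac{1}{11243}\right) + 23958 \cdot \frac{1}{14315} = \left(-6\right) \left(-83\right) \left(-165\right) \left(- \frac{1}{11243}\right) + \frac{23958}{14315} = \left(-82170\right) \left(- \frac{1}{11243}\right) + \frac{23958}{14315} = \frac{82170}{11243} + \frac{23958}{14315} = \frac{1445623344}{160943545} \approx 8.9822$)
$D + k = \frac{1445623344}{160943545} - 834 = - \frac{132781293186}{160943545}$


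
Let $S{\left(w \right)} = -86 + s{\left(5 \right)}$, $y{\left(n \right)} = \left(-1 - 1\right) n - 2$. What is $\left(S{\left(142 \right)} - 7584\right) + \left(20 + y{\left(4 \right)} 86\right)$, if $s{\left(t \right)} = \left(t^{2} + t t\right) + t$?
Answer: $-8455$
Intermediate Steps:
$s{\left(t \right)} = t + 2 t^{2}$ ($s{\left(t \right)} = \left(t^{2} + t^{2}\right) + t = 2 t^{2} + t = t + 2 t^{2}$)
$y{\left(n \right)} = -2 - 2 n$ ($y{\left(n \right)} = \left(-1 - 1\right) n - 2 = - 2 n - 2 = -2 - 2 n$)
$S{\left(w \right)} = -31$ ($S{\left(w \right)} = -86 + 5 \left(1 + 2 \cdot 5\right) = -86 + 5 \left(1 + 10\right) = -86 + 5 \cdot 11 = -86 + 55 = -31$)
$\left(S{\left(142 \right)} - 7584\right) + \left(20 + y{\left(4 \right)} 86\right) = \left(-31 - 7584\right) + \left(20 + \left(-2 - 8\right) 86\right) = -7615 + \left(20 + \left(-2 - 8\right) 86\right) = -7615 + \left(20 - 860\right) = -7615 - 840 = -8455$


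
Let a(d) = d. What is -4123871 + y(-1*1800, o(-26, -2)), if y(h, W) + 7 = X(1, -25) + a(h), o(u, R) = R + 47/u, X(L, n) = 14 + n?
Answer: -4125689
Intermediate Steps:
y(h, W) = -18 + h (y(h, W) = -7 + ((14 - 25) + h) = -7 + (-11 + h) = -18 + h)
-4123871 + y(-1*1800, o(-26, -2)) = -4123871 + (-18 - 1*1800) = -4123871 + (-18 - 1800) = -4123871 - 1818 = -4125689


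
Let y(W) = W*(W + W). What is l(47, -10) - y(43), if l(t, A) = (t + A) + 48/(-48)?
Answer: -3662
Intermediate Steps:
l(t, A) = -1 + A + t (l(t, A) = (A + t) + 48*(-1/48) = (A + t) - 1 = -1 + A + t)
y(W) = 2*W² (y(W) = W*(2*W) = 2*W²)
l(47, -10) - y(43) = (-1 - 10 + 47) - 2*43² = 36 - 2*1849 = 36 - 1*3698 = 36 - 3698 = -3662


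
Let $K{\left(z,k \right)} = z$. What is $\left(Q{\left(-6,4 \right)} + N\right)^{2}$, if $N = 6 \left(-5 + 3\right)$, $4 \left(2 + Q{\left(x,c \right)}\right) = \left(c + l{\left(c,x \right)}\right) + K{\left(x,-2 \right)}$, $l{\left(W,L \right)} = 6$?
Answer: $169$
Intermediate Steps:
$Q{\left(x,c \right)} = - \frac{1}{2} + \frac{c}{4} + \frac{x}{4}$ ($Q{\left(x,c \right)} = -2 + \frac{\left(c + 6\right) + x}{4} = -2 + \frac{\left(6 + c\right) + x}{4} = -2 + \frac{6 + c + x}{4} = -2 + \left(\frac{3}{2} + \frac{c}{4} + \frac{x}{4}\right) = - \frac{1}{2} + \frac{c}{4} + \frac{x}{4}$)
$N = -12$ ($N = 6 \left(-2\right) = -12$)
$\left(Q{\left(-6,4 \right)} + N\right)^{2} = \left(\left(- \frac{1}{2} + \frac{1}{4} \cdot 4 + \frac{1}{4} \left(-6\right)\right) - 12\right)^{2} = \left(\left(- \frac{1}{2} + 1 - \frac{3}{2}\right) - 12\right)^{2} = \left(-1 - 12\right)^{2} = \left(-13\right)^{2} = 169$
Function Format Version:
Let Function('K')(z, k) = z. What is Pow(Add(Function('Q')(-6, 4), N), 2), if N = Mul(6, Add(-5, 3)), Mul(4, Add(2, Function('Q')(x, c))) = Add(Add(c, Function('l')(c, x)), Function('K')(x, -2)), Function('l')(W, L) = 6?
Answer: 169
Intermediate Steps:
Function('Q')(x, c) = Add(Rational(-1, 2), Mul(Rational(1, 4), c), Mul(Rational(1, 4), x)) (Function('Q')(x, c) = Add(-2, Mul(Rational(1, 4), Add(Add(c, 6), x))) = Add(-2, Mul(Rational(1, 4), Add(Add(6, c), x))) = Add(-2, Mul(Rational(1, 4), Add(6, c, x))) = Add(-2, Add(Rational(3, 2), Mul(Rational(1, 4), c), Mul(Rational(1, 4), x))) = Add(Rational(-1, 2), Mul(Rational(1, 4), c), Mul(Rational(1, 4), x)))
N = -12 (N = Mul(6, -2) = -12)
Pow(Add(Function('Q')(-6, 4), N), 2) = Pow(Add(Add(Rational(-1, 2), Mul(Rational(1, 4), 4), Mul(Rational(1, 4), -6)), -12), 2) = Pow(Add(Add(Rational(-1, 2), 1, Rational(-3, 2)), -12), 2) = Pow(Add(-1, -12), 2) = Pow(-13, 2) = 169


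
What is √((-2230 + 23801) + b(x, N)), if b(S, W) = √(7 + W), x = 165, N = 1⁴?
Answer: √(21571 + 2*√2) ≈ 146.88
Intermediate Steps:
N = 1
√((-2230 + 23801) + b(x, N)) = √((-2230 + 23801) + √(7 + 1)) = √(21571 + √8) = √(21571 + 2*√2)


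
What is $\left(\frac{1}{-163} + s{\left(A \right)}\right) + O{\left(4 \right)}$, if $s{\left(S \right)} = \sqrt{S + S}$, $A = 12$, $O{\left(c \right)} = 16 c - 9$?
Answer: $\frac{8964}{163} + 2 \sqrt{6} \approx 59.893$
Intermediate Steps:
$O{\left(c \right)} = -9 + 16 c$
$s{\left(S \right)} = \sqrt{2} \sqrt{S}$ ($s{\left(S \right)} = \sqrt{2 S} = \sqrt{2} \sqrt{S}$)
$\left(\frac{1}{-163} + s{\left(A \right)}\right) + O{\left(4 \right)} = \left(\frac{1}{-163} + \sqrt{2} \sqrt{12}\right) + \left(-9 + 16 \cdot 4\right) = \left(- \frac{1}{163} + \sqrt{2} \cdot 2 \sqrt{3}\right) + \left(-9 + 64\right) = \left(- \frac{1}{163} + 2 \sqrt{6}\right) + 55 = \frac{8964}{163} + 2 \sqrt{6}$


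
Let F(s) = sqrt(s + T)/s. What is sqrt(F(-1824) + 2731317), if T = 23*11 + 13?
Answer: sqrt(567939131712 - 114*I*sqrt(1558))/456 ≈ 1652.7 - 6.547e-6*I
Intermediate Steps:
T = 266 (T = 253 + 13 = 266)
F(s) = sqrt(266 + s)/s (F(s) = sqrt(s + 266)/s = sqrt(266 + s)/s)
sqrt(F(-1824) + 2731317) = sqrt(sqrt(266 - 1824)/(-1824) + 2731317) = sqrt(-I*sqrt(1558)/1824 + 2731317) = sqrt(2731317 - I*sqrt(1558)/1824)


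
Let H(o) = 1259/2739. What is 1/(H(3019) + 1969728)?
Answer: 2739/5395086251 ≈ 5.0768e-7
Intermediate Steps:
H(o) = 1259/2739 (H(o) = 1259*(1/2739) = 1259/2739)
1/(H(3019) + 1969728) = 1/(1259/2739 + 1969728) = 1/(5395086251/2739) = 2739/5395086251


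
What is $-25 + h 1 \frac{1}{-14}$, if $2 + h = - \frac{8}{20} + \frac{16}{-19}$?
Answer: $- \frac{2353}{95} \approx -24.768$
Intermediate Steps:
$h = - \frac{308}{95}$ ($h = -2 + \left(- \frac{8}{20} + \frac{16}{-19}\right) = -2 + \left(\left(-8\right) \frac{1}{20} + 16 \left(- \frac{1}{19}\right)\right) = -2 - \frac{118}{95} = - \frac{308}{95} \approx -3.2421$)
$-25 + h 1 \frac{1}{-14} = -25 - \frac{308 \cdot 1 \frac{1}{-14}}{95} = -25 - \frac{308 \cdot 1 \left(- \frac{1}{14}\right)}{95} = -25 - - \frac{22}{95} = -25 + \frac{22}{95} = - \frac{2353}{95}$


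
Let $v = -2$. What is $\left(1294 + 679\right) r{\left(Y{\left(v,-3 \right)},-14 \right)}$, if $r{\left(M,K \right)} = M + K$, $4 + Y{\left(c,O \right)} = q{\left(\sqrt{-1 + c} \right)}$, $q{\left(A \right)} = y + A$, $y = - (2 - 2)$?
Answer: $-35514 + 1973 i \sqrt{3} \approx -35514.0 + 3417.3 i$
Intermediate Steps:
$y = 0$ ($y = \left(-1\right) 0 = 0$)
$q{\left(A \right)} = A$ ($q{\left(A \right)} = 0 + A = A$)
$Y{\left(c,O \right)} = -4 + \sqrt{-1 + c}$
$r{\left(M,K \right)} = K + M$
$\left(1294 + 679\right) r{\left(Y{\left(v,-3 \right)},-14 \right)} = \left(1294 + 679\right) \left(-14 - \left(4 - \sqrt{-1 - 2}\right)\right) = 1973 \left(-14 - \left(4 - \sqrt{-3}\right)\right) = 1973 \left(-14 - \left(4 - i \sqrt{3}\right)\right) = 1973 \left(-18 + i \sqrt{3}\right) = -35514 + 1973 i \sqrt{3}$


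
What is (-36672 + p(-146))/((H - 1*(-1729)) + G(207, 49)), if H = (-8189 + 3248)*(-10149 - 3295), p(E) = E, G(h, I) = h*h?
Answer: -18409/33235691 ≈ -0.00055389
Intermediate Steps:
G(h, I) = h²
H = 66426804 (H = -4941*(-13444) = 66426804)
(-36672 + p(-146))/((H - 1*(-1729)) + G(207, 49)) = (-36672 - 146)/((66426804 - 1*(-1729)) + 207²) = -36818/((66426804 + 1729) + 42849) = -36818/(66428533 + 42849) = -36818/66471382 = -36818*1/66471382 = -18409/33235691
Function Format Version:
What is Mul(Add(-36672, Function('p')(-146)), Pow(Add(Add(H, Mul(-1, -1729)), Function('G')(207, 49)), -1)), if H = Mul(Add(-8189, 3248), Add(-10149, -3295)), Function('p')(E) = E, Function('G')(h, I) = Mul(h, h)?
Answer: Rational(-18409, 33235691) ≈ -0.00055389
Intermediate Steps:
Function('G')(h, I) = Pow(h, 2)
H = 66426804 (H = Mul(-4941, -13444) = 66426804)
Mul(Add(-36672, Function('p')(-146)), Pow(Add(Add(H, Mul(-1, -1729)), Function('G')(207, 49)), -1)) = Mul(Add(-36672, -146), Pow(Add(Add(66426804, Mul(-1, -1729)), Pow(207, 2)), -1)) = Mul(-36818, Pow(Add(Add(66426804, 1729), 42849), -1)) = Mul(-36818, Pow(Add(66428533, 42849), -1)) = Mul(-36818, Pow(66471382, -1)) = Mul(-36818, Rational(1, 66471382)) = Rational(-18409, 33235691)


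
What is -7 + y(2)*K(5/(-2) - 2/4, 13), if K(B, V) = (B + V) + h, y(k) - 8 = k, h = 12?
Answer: 213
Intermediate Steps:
y(k) = 8 + k
K(B, V) = 12 + B + V (K(B, V) = (B + V) + 12 = 12 + B + V)
-7 + y(2)*K(5/(-2) - 2/4, 13) = -7 + (8 + 2)*(12 + (5/(-2) - 2/4) + 13) = -7 + 10*(12 + (5*(-1/2) - 2*1/4) + 13) = -7 + 10*(12 + (-5/2 - 1/2) + 13) = -7 + 10*(12 - 3 + 13) = -7 + 10*22 = -7 + 220 = 213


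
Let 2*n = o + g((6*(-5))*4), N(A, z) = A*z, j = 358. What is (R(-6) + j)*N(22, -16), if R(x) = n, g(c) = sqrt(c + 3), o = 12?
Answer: -128128 - 528*I*sqrt(13) ≈ -1.2813e+5 - 1903.7*I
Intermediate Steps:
g(c) = sqrt(3 + c)
n = 6 + 3*I*sqrt(13)/2 (n = (12 + sqrt(3 + (6*(-5))*4))/2 = (12 + sqrt(3 - 30*4))/2 = (12 + sqrt(3 - 120))/2 = (12 + sqrt(-117))/2 = (12 + 3*I*sqrt(13))/2 = 6 + 3*I*sqrt(13)/2 ≈ 6.0 + 5.4083*I)
R(x) = 6 + 3*I*sqrt(13)/2
(R(-6) + j)*N(22, -16) = ((6 + 3*I*sqrt(13)/2) + 358)*(22*(-16)) = (364 + 3*I*sqrt(13)/2)*(-352) = -128128 - 528*I*sqrt(13)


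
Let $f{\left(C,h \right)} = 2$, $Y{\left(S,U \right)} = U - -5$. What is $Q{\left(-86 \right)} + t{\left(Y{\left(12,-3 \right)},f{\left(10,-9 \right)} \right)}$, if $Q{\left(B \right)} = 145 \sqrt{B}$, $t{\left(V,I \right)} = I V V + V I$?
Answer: $12 + 145 i \sqrt{86} \approx 12.0 + 1344.7 i$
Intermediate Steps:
$Y{\left(S,U \right)} = 5 + U$ ($Y{\left(S,U \right)} = U + 5 = 5 + U$)
$t{\left(V,I \right)} = I V + I V^{2}$ ($t{\left(V,I \right)} = I V^{2} + I V = I V + I V^{2}$)
$Q{\left(-86 \right)} + t{\left(Y{\left(12,-3 \right)},f{\left(10,-9 \right)} \right)} = 145 \sqrt{-86} + 2 \left(5 - 3\right) \left(1 + \left(5 - 3\right)\right) = 145 i \sqrt{86} + 2 \cdot 2 \left(1 + 2\right) = 145 i \sqrt{86} + 2 \cdot 2 \cdot 3 = 145 i \sqrt{86} + 12 = 12 + 145 i \sqrt{86}$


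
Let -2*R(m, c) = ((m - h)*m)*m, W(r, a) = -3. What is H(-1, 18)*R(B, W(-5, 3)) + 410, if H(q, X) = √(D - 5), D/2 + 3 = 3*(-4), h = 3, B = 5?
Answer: 410 - 25*I*√35 ≈ 410.0 - 147.9*I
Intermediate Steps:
D = -30 (D = -6 + 2*(3*(-4)) = -6 + 2*(-12) = -6 - 24 = -30)
H(q, X) = I*√35 (H(q, X) = √(-30 - 5) = √(-35) = I*√35)
R(m, c) = -m²*(-3 + m)/2 (R(m, c) = -(m - 1*3)*m*m/2 = -(m - 3)*m*m/2 = -(-3 + m)*m*m/2 = -m*(-3 + m)*m/2 = -m²*(-3 + m)/2)
H(-1, 18)*R(B, W(-5, 3)) + 410 = (I*√35)*((½)*5²*(3 - 1*5)) + 410 = (I*√35)*((½)*25*(3 - 5)) + 410 = (I*√35)*((½)*25*(-2)) + 410 = (I*√35)*(-25) + 410 = -25*I*√35 + 410 = 410 - 25*I*√35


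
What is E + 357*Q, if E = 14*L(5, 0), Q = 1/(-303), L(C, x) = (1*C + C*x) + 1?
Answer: 8365/101 ≈ 82.822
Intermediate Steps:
L(C, x) = 1 + C + C*x (L(C, x) = (C + C*x) + 1 = 1 + C + C*x)
Q = -1/303 ≈ -0.0033003
E = 84 (E = 14*(1 + 5 + 5*0) = 14*(1 + 5 + 0) = 14*6 = 84)
E + 357*Q = 84 + 357*(-1/303) = 84 - 119/101 = 8365/101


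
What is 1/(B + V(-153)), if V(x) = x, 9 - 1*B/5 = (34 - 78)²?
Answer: -1/9788 ≈ -0.00010217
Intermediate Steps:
B = -9635 (B = 45 - 5*(34 - 78)² = 45 - 5*(-44)² = 45 - 5*1936 = 45 - 9680 = -9635)
1/(B + V(-153)) = 1/(-9635 - 153) = 1/(-9788) = -1/9788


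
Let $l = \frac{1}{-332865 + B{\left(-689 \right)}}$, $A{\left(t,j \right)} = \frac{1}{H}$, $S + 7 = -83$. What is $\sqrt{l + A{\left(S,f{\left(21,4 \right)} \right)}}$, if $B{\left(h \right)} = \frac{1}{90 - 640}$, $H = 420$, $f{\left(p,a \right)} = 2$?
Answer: $\frac{\sqrt{3514816211101965105}}{38445907710} \approx 0.048764$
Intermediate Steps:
$S = -90$ ($S = -7 - 83 = -90$)
$A{\left(t,j \right)} = \frac{1}{420}$
$B{\left(h \right)} = - \frac{1}{550}$ ($B{\left(h \right)} = \frac{1}{-550} = - \frac{1}{550}$)
$l = - \frac{550}{183075751}$ ($l = \frac{1}{-332865 - \frac{1}{550}} = \frac{1}{- \frac{183075751}{550}} = - \frac{550}{183075751} \approx -3.0042 \cdot 10^{-6}$)
$\sqrt{l + A{\left(S,f{\left(21,4 \right)} \right)}} = \sqrt{- \frac{550}{183075751} + \frac{1}{420}} = \sqrt{\frac{182844751}{76891815420}} = \frac{\sqrt{3514816211101965105}}{38445907710}$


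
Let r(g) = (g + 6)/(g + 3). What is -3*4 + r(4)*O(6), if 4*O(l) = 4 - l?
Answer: -89/7 ≈ -12.714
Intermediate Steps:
O(l) = 1 - l/4 (O(l) = (4 - l)/4 = 1 - l/4)
r(g) = (6 + g)/(3 + g)
-3*4 + r(4)*O(6) = -3*4 + ((6 + 4)/(3 + 4))*(1 - ¼*6) = -12 + (10/7)*(1 - 3/2) = -12 + ((⅐)*10)*(-½) = -12 + (10/7)*(-½) = -12 - 5/7 = -89/7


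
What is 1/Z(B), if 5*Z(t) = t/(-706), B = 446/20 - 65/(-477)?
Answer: -16838100/107021 ≈ -157.33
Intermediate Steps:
B = 107021/4770 (B = 446*(1/20) - 65*(-1/477) = 223/10 + 65/477 = 107021/4770 ≈ 22.436)
Z(t) = -t/3530 (Z(t) = (t/(-706))/5 = (t*(-1/706))/5 = (-t/706)/5 = -t/3530)
1/Z(B) = 1/(-1/3530*107021/4770) = 1/(-107021/16838100) = -16838100/107021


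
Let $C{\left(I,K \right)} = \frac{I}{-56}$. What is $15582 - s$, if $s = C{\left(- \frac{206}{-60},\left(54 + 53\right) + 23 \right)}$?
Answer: $\frac{26177863}{1680} \approx 15582.0$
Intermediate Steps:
$C{\left(I,K \right)} = - \frac{I}{56}$ ($C{\left(I,K \right)} = I \left(- \frac{1}{56}\right) = - \frac{I}{56}$)
$s = - \frac{103}{1680}$ ($s = - \frac{\left(-206\right) \frac{1}{-60}}{56} = - \frac{\left(-206\right) \left(- \frac{1}{60}\right)}{56} = \left(- \frac{1}{56}\right) \frac{103}{30} = - \frac{103}{1680} \approx -0.06131$)
$15582 - s = 15582 - - \frac{103}{1680} = 15582 + \frac{103}{1680} = \frac{26177863}{1680}$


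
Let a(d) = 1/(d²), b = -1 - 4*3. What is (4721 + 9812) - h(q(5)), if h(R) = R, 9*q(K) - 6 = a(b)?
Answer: 22103678/1521 ≈ 14532.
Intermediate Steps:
b = -13 (b = -1 - 12 = -13)
a(d) = d⁻²
q(K) = 1015/1521 (q(K) = ⅔ + (⅑)/(-13)² = ⅔ + (⅑)*(1/169) = ⅔ + 1/1521 = 1015/1521)
(4721 + 9812) - h(q(5)) = (4721 + 9812) - 1*1015/1521 = 14533 - 1015/1521 = 22103678/1521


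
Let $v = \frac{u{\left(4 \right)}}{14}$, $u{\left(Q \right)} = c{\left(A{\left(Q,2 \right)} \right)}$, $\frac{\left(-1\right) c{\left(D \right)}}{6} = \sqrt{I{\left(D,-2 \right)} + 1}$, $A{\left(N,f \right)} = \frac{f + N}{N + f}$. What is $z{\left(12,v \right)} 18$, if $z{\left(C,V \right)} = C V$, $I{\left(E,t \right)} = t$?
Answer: $- \frac{648 i}{7} \approx - 92.571 i$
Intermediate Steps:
$A{\left(N,f \right)} = 1$ ($A{\left(N,f \right)} = \frac{N + f}{N + f} = 1$)
$c{\left(D \right)} = - 6 i$ ($c{\left(D \right)} = - 6 \sqrt{-2 + 1} = - 6 \sqrt{-1} = - 6 i$)
$u{\left(Q \right)} = - 6 i$
$v = - \frac{3 i}{7}$ ($v = \frac{\left(-6\right) i}{14} = - 6 i \frac{1}{14} = - \frac{3 i}{7} \approx - 0.42857 i$)
$z{\left(12,v \right)} 18 = 12 \left(- \frac{3 i}{7}\right) 18 = - \frac{36 i}{7} \cdot 18 = - \frac{648 i}{7}$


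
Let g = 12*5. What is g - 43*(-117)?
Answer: 5091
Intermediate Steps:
g = 60
g - 43*(-117) = 60 - 43*(-117) = 60 + 5031 = 5091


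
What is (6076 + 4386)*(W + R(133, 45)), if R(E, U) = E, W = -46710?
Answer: -487288574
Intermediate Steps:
(6076 + 4386)*(W + R(133, 45)) = (6076 + 4386)*(-46710 + 133) = 10462*(-46577) = -487288574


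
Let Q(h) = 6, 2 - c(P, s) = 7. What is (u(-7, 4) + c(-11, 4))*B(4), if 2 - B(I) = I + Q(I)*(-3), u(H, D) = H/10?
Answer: -456/5 ≈ -91.200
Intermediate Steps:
c(P, s) = -5 (c(P, s) = 2 - 1*7 = 2 - 7 = -5)
u(H, D) = H/10 (u(H, D) = H*(⅒) = H/10)
B(I) = 20 - I (B(I) = 2 - (I + 6*(-3)) = 2 - (I - 18) = 2 - (-18 + I) = 2 + (18 - I) = 20 - I)
(u(-7, 4) + c(-11, 4))*B(4) = ((⅒)*(-7) - 5)*(20 - 1*4) = (-7/10 - 5)*(20 - 4) = -57/10*16 = -456/5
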